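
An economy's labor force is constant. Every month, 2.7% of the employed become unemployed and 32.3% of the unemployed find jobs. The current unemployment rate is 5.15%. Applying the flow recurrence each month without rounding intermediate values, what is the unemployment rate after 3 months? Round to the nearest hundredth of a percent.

With a fixed labor force, u_{t+1} = u_t + s·(1−u_t) − f·u_t = u_t·(1−s−f) + s.
Here 1−s−f = 0.650 and s = 0.027.
u_1 = 0.051500 × 0.650 + 0.027 = 0.060475.
u_2 = 0.060475 × 0.650 + 0.027 = 0.066309.
u_3 = 0.066309 × 0.650 + 0.027 = 0.070101.

Unemployment rate after three months ≈ 7.01%.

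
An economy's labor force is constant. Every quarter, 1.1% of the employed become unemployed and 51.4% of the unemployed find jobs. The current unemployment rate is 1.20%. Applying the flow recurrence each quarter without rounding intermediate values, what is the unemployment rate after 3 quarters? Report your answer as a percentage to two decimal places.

Unemployment rate after three quarters ≈ 2.00%.

With a fixed labor force, u_{t+1} = u_t + s·(1−u_t) − f·u_t = u_t·(1−s−f) + s.
Here 1−s−f = 0.475 and s = 0.011.
u_1 = 0.012000 × 0.475 + 0.011 = 0.016700.
u_2 = 0.016700 × 0.475 + 0.011 = 0.018932.
u_3 = 0.018932 × 0.475 + 0.011 = 0.019993.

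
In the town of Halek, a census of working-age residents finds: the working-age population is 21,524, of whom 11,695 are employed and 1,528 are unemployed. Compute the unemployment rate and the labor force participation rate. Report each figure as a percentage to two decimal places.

Labor force = employed + unemployed = 11,695 + 1,528 = 13,223.
Unemployment rate = 1,528 / 13,223 = 11.56%.
Labor force participation rate = 13,223 / 21,524 = 61.43%.

Unemployment rate ≈ 11.56%; labor force participation rate ≈ 61.43%.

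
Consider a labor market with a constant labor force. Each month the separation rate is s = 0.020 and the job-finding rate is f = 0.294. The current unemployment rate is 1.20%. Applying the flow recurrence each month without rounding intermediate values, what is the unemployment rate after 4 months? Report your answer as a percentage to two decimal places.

With a fixed labor force, u_{t+1} = u_t + s·(1−u_t) − f·u_t = u_t·(1−s−f) + s.
Here 1−s−f = 0.686 and s = 0.020.
u_1 = 0.012000 × 0.686 + 0.020 = 0.028232.
u_2 = 0.028232 × 0.686 + 0.020 = 0.039367.
u_3 = 0.039367 × 0.686 + 0.020 = 0.047006.
u_4 = 0.047006 × 0.686 + 0.020 = 0.052246.

Unemployment rate after four months ≈ 5.22%.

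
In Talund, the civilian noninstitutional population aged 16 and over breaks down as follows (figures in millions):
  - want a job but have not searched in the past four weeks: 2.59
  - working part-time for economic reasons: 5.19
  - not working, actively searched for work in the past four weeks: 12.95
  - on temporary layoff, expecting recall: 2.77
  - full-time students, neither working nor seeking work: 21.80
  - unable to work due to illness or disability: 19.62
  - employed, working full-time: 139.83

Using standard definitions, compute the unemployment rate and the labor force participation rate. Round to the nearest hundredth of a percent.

Employed = 5.19 + 139.83 = 145.02 million (anyone who worked, including part-time for economic reasons, counts as employed).
Unemployed = 12.95 + 2.77 = 15.72 million (jobless and actively searching, or on temporary layoff).
Labor force = 145.02 + 15.72 = 160.74 million.
Not in labor force = 2.59 + 21.80 + 19.62 = 44.01 million (those not working and not actively searching are outside the labor force — including those who want a job but have given up searching).
Civilian working-age population = 160.74 + 44.01 = 204.75 million.
Unemployment rate = 15.72 / 160.74 = 9.78%.
Labor force participation rate = 160.74 / 204.75 = 78.51%.

Unemployment rate ≈ 9.78%; labor force participation rate ≈ 78.51%.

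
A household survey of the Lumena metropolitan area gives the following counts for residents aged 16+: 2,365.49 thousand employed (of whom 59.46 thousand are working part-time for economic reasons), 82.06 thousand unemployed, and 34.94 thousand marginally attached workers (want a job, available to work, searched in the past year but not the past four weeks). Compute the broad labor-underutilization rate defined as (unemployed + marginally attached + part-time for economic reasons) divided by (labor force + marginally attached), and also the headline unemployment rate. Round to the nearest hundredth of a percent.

Broad underutilization rate ≈ 7.11%; headline unemployment rate ≈ 3.35%.

Labor force = 2,365.49 + 82.06 = 2,447.55 thousand.
Numerator = 82.06 + 34.94 + 59.46 = 176.46 thousand.
Denominator = 2,447.55 + 34.94 = 2,482.49 thousand.
Broad rate = 176.46 / 2,482.49 = 7.11%.
Headline unemployment rate = 82.06 / 2,447.55 = 3.35%.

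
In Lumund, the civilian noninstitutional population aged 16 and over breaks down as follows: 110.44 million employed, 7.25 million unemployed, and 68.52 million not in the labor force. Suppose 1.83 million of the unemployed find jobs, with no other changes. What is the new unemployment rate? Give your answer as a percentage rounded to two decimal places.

New unemployment rate ≈ 4.61%.

Initially, labor force = 110.44 + 7.25 = 117.69 million, so u = 7.25/117.69 = 6.16%.
After the change, unemployed falls and employed rises by 1.83; labor force unchanged → E = 112.27, U = 5.42, labor force = 117.69 million.
New unemployment rate = 5.42 / 117.69 = 4.61%.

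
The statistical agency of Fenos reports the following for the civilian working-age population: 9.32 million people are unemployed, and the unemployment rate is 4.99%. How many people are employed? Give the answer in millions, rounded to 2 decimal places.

About 177.45 million are employed.

Labor force = U / u = 9.32 / 0.0499 ≈ 186.77 million.
Employed = labor force − unemployed = 186.77 − 9.32 = 177.45 million.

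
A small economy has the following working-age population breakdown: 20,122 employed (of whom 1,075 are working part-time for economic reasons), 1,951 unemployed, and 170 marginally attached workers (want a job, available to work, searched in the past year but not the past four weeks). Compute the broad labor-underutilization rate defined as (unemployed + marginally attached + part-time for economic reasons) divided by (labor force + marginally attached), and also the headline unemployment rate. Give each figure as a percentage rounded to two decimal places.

Labor force = 20,122 + 1,951 = 22,073.
Numerator = 1,951 + 170 + 1,075 = 3,196.
Denominator = 22,073 + 170 = 22,243.
Broad rate = 3,196 / 22,243 = 14.37%.
Headline unemployment rate = 1,951 / 22,073 = 8.84%.

Broad underutilization rate ≈ 14.37%; headline unemployment rate ≈ 8.84%.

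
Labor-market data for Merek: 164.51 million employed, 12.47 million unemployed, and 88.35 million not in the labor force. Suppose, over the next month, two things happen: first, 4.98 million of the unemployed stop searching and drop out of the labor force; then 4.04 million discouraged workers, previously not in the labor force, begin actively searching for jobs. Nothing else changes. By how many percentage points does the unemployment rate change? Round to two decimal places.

Initially, labor force = 164.51 + 12.47 = 176.98 million, so u = 12.47/176.98 = 7.05%.
After the first change, unemployed and labor force both fall by 4.98 → E = 164.51, U = 7.49, labor force = 172.00 million.
After the second change, unemployed and labor force both rise by 4.04 → E = 164.51, U = 11.53, labor force = 176.04 million.
New unemployment rate = 11.53 / 176.04 = 6.55%.
Change = 6.55% − 7.05% = −0.50 percentage points.

The unemployment rate changes by −0.50 percentage points.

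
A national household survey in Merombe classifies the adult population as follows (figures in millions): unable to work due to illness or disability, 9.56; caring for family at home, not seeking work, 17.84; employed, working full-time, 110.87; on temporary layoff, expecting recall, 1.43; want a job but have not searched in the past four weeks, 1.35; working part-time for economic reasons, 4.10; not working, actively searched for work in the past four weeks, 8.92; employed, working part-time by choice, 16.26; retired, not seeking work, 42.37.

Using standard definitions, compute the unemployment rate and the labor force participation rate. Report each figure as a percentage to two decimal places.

Unemployment rate ≈ 7.31%; labor force participation rate ≈ 66.56%.

Employed = 110.87 + 4.10 + 16.26 = 131.23 million (anyone who worked, including part-time for economic reasons, counts as employed).
Unemployed = 1.43 + 8.92 = 10.35 million (jobless and actively searching, or on temporary layoff).
Labor force = 131.23 + 10.35 = 141.58 million.
Not in labor force = 9.56 + 17.84 + 1.35 + 42.37 = 71.12 million (those not working and not actively searching are outside the labor force — including those who want a job but have given up searching).
Civilian working-age population = 141.58 + 71.12 = 212.70 million.
Unemployment rate = 10.35 / 141.58 = 7.31%.
Labor force participation rate = 141.58 / 212.70 = 66.56%.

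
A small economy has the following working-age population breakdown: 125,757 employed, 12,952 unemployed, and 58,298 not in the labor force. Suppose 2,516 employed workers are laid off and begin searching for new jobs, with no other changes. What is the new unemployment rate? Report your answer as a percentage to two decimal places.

New unemployment rate ≈ 11.15%.

Initially, labor force = 125,757 + 12,952 = 138,709, so u = 12,952/138,709 = 9.34%.
After the change, employed falls and unemployed rises by 2,516; labor force unchanged → E = 123,241, U = 15,468, labor force = 138,709.
New unemployment rate = 15,468 / 138,709 = 11.15%.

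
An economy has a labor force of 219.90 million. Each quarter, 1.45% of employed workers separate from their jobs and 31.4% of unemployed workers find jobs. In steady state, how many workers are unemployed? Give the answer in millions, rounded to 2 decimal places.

Steady-state unemployment rate u* = s/(s+f) = 1.45/(1.45+31.4) = 0.044140.
Unemployed = u* × labor force = 0.044140 × 219.90 ≈ 9.71 million.

About 9.71 million are unemployed in steady state.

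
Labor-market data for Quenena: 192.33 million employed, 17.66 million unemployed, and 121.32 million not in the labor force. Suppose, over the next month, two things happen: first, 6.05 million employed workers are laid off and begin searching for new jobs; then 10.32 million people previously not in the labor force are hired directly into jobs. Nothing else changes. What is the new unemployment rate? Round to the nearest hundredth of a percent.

Initially, labor force = 192.33 + 17.66 = 209.99 million, so u = 17.66/209.99 = 8.41%.
After the first change, employed falls and unemployed rises by 6.05; labor force unchanged → E = 186.28, U = 23.71, labor force = 209.99 million.
After the second change, employed and labor force both rise by 10.32; unemployed unchanged → E = 196.60, U = 23.71, labor force = 220.31 million.
New unemployment rate = 23.71 / 220.31 = 10.76%.

New unemployment rate ≈ 10.76%.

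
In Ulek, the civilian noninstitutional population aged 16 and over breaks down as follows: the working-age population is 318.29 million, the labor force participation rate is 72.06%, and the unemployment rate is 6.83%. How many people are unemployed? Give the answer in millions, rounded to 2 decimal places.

About 15.67 million are unemployed.

Labor force = 0.7206 × 318.29 = 229.36 million.
Unemployed = 0.0683 × 229.36 ≈ 15.67 million.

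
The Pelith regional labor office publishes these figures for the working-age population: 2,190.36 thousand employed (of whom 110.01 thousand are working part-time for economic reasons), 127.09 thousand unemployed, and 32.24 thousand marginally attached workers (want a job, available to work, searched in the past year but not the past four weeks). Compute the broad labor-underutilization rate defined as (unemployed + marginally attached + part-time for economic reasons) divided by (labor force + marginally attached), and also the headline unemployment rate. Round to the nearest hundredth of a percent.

Broad underutilization rate ≈ 11.46%; headline unemployment rate ≈ 5.48%.

Labor force = 2,190.36 + 127.09 = 2,317.45 thousand.
Numerator = 127.09 + 32.24 + 110.01 = 269.34 thousand.
Denominator = 2,317.45 + 32.24 = 2,349.69 thousand.
Broad rate = 269.34 / 2,349.69 = 11.46%.
Headline unemployment rate = 127.09 / 2,317.45 = 5.48%.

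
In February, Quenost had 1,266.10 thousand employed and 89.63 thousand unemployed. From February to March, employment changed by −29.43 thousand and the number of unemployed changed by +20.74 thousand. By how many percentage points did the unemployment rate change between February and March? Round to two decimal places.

The unemployment rate changed by +1.58 percentage points.

February: labor force = 1,266.10 + 89.63 = 1,355.73; u = 89.63/1,355.73 = 6.61%.
March: labor force = 1,236.67 + 110.37 = 1,347.04; u = 110.37/1,347.04 = 8.19%.
Change = 8.19% − 6.61% = +1.58 pp.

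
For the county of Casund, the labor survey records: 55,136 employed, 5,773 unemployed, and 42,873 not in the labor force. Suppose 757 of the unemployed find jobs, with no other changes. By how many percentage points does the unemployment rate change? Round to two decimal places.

The unemployment rate changes by −1.24 percentage points.

Initially, labor force = 55,136 + 5,773 = 60,909, so u = 5,773/60,909 = 9.48%.
After the change, unemployed falls and employed rises by 757; labor force unchanged → E = 55,893, U = 5,016, labor force = 60,909.
New unemployment rate = 5,016 / 60,909 = 8.24%.
Change = 8.24% − 9.48% = −1.24 percentage points.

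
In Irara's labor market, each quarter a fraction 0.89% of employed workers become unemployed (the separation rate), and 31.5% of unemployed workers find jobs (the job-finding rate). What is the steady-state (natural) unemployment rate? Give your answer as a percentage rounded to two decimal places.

At steady state the flows balance: s·E = f·U, so U/(E+U) = s/(s+f).
u* = 0.89 / (0.89 + 31.5) = 0.89 / 32.39 = 2.75%.

Steady-state unemployment rate ≈ 2.75%.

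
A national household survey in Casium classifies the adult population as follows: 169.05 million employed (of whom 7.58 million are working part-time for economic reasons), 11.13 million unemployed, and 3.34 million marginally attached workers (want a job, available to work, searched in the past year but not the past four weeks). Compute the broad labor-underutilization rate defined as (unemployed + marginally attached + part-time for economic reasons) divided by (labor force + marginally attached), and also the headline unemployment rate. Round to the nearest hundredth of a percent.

Labor force = 169.05 + 11.13 = 180.18 million.
Numerator = 11.13 + 3.34 + 7.58 = 22.05 million.
Denominator = 180.18 + 3.34 = 183.52 million.
Broad rate = 22.05 / 183.52 = 12.02%.
Headline unemployment rate = 11.13 / 180.18 = 6.18%.

Broad underutilization rate ≈ 12.02%; headline unemployment rate ≈ 6.18%.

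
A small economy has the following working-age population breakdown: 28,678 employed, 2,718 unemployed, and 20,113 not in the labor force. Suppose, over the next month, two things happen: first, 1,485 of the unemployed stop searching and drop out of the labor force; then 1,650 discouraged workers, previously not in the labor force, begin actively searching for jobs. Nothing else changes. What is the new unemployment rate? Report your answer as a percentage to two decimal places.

New unemployment rate ≈ 9.13%.

Initially, labor force = 28,678 + 2,718 = 31,396, so u = 2,718/31,396 = 8.66%.
After the first change, unemployed and labor force both fall by 1,485 → E = 28,678, U = 1,233, labor force = 29,911.
After the second change, unemployed and labor force both rise by 1,650 → E = 28,678, U = 2,883, labor force = 31,561.
New unemployment rate = 2,883 / 31,561 = 9.13%.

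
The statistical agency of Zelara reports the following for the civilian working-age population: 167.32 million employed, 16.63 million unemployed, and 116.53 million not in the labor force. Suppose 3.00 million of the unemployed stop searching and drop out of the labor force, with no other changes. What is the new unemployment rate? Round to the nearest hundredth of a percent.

Initially, labor force = 167.32 + 16.63 = 183.95 million, so u = 16.63/183.95 = 9.04%.
After the change, unemployed and labor force both fall by 3.00 → E = 167.32, U = 13.63, labor force = 180.95 million.
New unemployment rate = 13.63 / 180.95 = 7.53%.

New unemployment rate ≈ 7.53%.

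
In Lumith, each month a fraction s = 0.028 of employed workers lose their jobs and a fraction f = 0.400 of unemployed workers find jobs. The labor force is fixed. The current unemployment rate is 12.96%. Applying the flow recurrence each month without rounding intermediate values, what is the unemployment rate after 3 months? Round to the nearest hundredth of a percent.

Unemployment rate after three months ≈ 7.74%.

With a fixed labor force, u_{t+1} = u_t + s·(1−u_t) − f·u_t = u_t·(1−s−f) + s.
Here 1−s−f = 0.572 and s = 0.028.
u_1 = 0.129600 × 0.572 + 0.028 = 0.102131.
u_2 = 0.102131 × 0.572 + 0.028 = 0.086419.
u_3 = 0.086419 × 0.572 + 0.028 = 0.077432.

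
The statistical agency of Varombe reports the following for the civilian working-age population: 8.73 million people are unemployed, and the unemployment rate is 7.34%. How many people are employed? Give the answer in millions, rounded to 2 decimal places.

Labor force = U / u = 8.73 / 0.0734 ≈ 118.94 million.
Employed = labor force − unemployed = 118.94 − 8.73 = 110.21 million.

About 110.21 million are employed.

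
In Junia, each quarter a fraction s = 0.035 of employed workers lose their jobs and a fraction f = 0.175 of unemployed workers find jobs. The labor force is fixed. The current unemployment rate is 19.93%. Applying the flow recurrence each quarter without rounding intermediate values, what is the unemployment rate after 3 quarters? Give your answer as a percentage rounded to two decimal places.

Unemployment rate after three quarters ≈ 18.28%.

With a fixed labor force, u_{t+1} = u_t + s·(1−u_t) − f·u_t = u_t·(1−s−f) + s.
Here 1−s−f = 0.790 and s = 0.035.
u_1 = 0.199300 × 0.790 + 0.035 = 0.192447.
u_2 = 0.192447 × 0.790 + 0.035 = 0.187033.
u_3 = 0.187033 × 0.790 + 0.035 = 0.182756.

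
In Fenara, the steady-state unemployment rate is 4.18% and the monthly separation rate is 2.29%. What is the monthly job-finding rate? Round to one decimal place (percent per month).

From u* = s/(s+f): f = s·(1−u)/u.
f = 2.29 × (1 − 0.0418) / 0.0418 = 2.1943 / 0.0418 ≈ 52.5% per month.

Job-finding rate ≈ 52.5% per month.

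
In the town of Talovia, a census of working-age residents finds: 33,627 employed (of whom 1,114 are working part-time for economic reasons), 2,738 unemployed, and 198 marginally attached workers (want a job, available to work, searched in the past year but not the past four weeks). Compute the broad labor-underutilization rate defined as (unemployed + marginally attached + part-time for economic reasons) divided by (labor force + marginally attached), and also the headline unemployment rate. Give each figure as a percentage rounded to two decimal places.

Labor force = 33,627 + 2,738 = 36,365.
Numerator = 2,738 + 198 + 1,114 = 4,050.
Denominator = 36,365 + 198 = 36,563.
Broad rate = 4,050 / 36,563 = 11.08%.
Headline unemployment rate = 2,738 / 36,365 = 7.53%.

Broad underutilization rate ≈ 11.08%; headline unemployment rate ≈ 7.53%.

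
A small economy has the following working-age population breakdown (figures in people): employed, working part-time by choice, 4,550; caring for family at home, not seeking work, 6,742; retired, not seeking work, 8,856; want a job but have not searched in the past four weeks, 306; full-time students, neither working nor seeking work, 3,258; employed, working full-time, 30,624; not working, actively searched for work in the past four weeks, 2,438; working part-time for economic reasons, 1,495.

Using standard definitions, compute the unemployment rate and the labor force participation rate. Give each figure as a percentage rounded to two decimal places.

Unemployment rate ≈ 6.23%; labor force participation rate ≈ 67.11%.

Employed = 4,550 + 30,624 + 1,495 = 36,669 (anyone who worked, including part-time for economic reasons, counts as employed).
Unemployed = 2,438.
Labor force = 36,669 + 2,438 = 39,107.
Not in labor force = 6,742 + 8,856 + 306 + 3,258 = 19,162 (those not working and not actively searching are outside the labor force — including those who want a job but have given up searching).
Civilian working-age population = 39,107 + 19,162 = 58,269.
Unemployment rate = 2,438 / 39,107 = 6.23%.
Labor force participation rate = 39,107 / 58,269 = 67.11%.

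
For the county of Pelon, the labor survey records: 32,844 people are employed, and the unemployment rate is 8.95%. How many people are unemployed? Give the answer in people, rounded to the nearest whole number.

About 3,228 are unemployed.

Let U be the number unemployed. The labor force is E + U, and U/(E+U) = 0.0895.
So U = 0.0895 × 32,844 / (1 − 0.0895) = 2939.54 / 0.9105 ≈ 3,228.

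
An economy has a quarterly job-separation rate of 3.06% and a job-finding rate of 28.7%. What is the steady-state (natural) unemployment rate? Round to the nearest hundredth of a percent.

At steady state the flows balance: s·E = f·U, so U/(E+U) = s/(s+f).
u* = 3.06 / (3.06 + 28.7) = 3.06 / 31.76 = 9.63%.

Steady-state unemployment rate ≈ 9.63%.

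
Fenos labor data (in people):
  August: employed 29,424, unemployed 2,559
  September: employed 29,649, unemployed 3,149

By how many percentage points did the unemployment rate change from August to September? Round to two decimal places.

August: labor force = 29,424 + 2,559 = 31,983; u = 2,559/31,983 = 8.00%.
September: labor force = 29,649 + 3,149 = 32,798; u = 3,149/32,798 = 9.60%.
Change = 9.60% − 8.00% = +1.60 pp.

The unemployment rate changed by +1.60 percentage points.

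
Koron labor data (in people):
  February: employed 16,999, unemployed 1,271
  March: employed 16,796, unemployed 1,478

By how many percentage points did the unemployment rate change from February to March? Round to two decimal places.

February: labor force = 16,999 + 1,271 = 18,270; u = 1,271/18,270 = 6.96%.
March: labor force = 16,796 + 1,478 = 18,274; u = 1,478/18,274 = 8.09%.
Change = 8.09% − 6.96% = +1.13 pp.

The unemployment rate changed by +1.13 percentage points.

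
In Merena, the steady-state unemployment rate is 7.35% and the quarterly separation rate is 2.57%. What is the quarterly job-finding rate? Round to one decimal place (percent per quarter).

Job-finding rate ≈ 32.4% per quarter.

From u* = s/(s+f): f = s·(1−u)/u.
f = 2.57 × (1 − 0.0735) / 0.0735 = 2.3811 / 0.0735 ≈ 32.4% per quarter.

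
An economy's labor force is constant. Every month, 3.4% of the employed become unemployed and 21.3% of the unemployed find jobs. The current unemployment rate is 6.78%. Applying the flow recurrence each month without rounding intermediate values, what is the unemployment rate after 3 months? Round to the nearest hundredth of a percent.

Unemployment rate after three months ≈ 10.78%.

With a fixed labor force, u_{t+1} = u_t + s·(1−u_t) − f·u_t = u_t·(1−s−f) + s.
Here 1−s−f = 0.753 and s = 0.034.
u_1 = 0.067800 × 0.753 + 0.034 = 0.085053.
u_2 = 0.085053 × 0.753 + 0.034 = 0.098045.
u_3 = 0.098045 × 0.753 + 0.034 = 0.107828.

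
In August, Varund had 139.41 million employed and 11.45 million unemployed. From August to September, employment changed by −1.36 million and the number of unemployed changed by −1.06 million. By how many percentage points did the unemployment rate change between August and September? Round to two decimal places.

August: labor force = 139.41 + 11.45 = 150.86; u = 11.45/150.86 = 7.59%.
September: labor force = 138.05 + 10.39 = 148.44; u = 10.39/148.44 = 7.00%.
Change = 7.00% − 7.59% = −0.59 pp.

The unemployment rate changed by −0.59 percentage points.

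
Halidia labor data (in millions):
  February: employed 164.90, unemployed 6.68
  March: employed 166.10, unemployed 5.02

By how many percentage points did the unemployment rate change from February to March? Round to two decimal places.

February: labor force = 164.90 + 6.68 = 171.58; u = 6.68/171.58 = 3.89%.
March: labor force = 166.10 + 5.02 = 171.12; u = 5.02/171.12 = 2.93%.
Change = 2.93% − 3.89% = −0.96 pp.

The unemployment rate changed by −0.96 percentage points.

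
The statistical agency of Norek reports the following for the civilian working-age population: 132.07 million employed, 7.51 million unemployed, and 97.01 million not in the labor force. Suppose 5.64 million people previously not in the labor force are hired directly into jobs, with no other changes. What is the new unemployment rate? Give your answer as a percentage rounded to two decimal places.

Initially, labor force = 132.07 + 7.51 = 139.58 million, so u = 7.51/139.58 = 5.38%.
After the change, employed and labor force both rise by 5.64; unemployed unchanged → E = 137.71, U = 7.51, labor force = 145.22 million.
New unemployment rate = 7.51 / 145.22 = 5.17%.

New unemployment rate ≈ 5.17%.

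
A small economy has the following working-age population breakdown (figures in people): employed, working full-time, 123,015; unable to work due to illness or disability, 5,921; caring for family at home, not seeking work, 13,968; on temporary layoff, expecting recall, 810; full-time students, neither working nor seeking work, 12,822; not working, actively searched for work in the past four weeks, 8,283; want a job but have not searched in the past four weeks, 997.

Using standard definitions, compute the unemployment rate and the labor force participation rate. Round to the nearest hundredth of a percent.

Unemployment rate ≈ 6.88%; labor force participation rate ≈ 79.67%.

Employed = 123,015.
Unemployed = 810 + 8,283 = 9,093 (jobless and actively searching, or on temporary layoff).
Labor force = 123,015 + 9,093 = 132,108.
Not in labor force = 5,921 + 13,968 + 12,822 + 997 = 33,708 (those not working and not actively searching are outside the labor force — including those who want a job but have given up searching).
Civilian working-age population = 132,108 + 33,708 = 165,816.
Unemployment rate = 9,093 / 132,108 = 6.88%.
Labor force participation rate = 132,108 / 165,816 = 79.67%.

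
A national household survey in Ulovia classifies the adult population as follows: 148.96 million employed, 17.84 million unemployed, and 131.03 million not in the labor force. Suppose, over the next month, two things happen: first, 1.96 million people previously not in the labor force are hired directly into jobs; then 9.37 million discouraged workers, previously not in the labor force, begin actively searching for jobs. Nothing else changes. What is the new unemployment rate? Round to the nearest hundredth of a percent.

Initially, labor force = 148.96 + 17.84 = 166.80 million, so u = 17.84/166.80 = 10.70%.
After the first change, employed and labor force both rise by 1.96; unemployed unchanged → E = 150.92, U = 17.84, labor force = 168.76 million.
After the second change, unemployed and labor force both rise by 9.37 → E = 150.92, U = 27.21, labor force = 178.13 million.
New unemployment rate = 27.21 / 178.13 = 15.28%.

New unemployment rate ≈ 15.28%.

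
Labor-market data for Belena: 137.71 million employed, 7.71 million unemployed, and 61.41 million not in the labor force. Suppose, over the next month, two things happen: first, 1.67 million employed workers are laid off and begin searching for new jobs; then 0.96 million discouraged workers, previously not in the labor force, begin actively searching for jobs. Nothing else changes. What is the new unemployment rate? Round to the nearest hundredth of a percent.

New unemployment rate ≈ 7.06%.

Initially, labor force = 137.71 + 7.71 = 145.42 million, so u = 7.71/145.42 = 5.30%.
After the first change, employed falls and unemployed rises by 1.67; labor force unchanged → E = 136.04, U = 9.38, labor force = 145.42 million.
After the second change, unemployed and labor force both rise by 0.96 → E = 136.04, U = 10.34, labor force = 146.38 million.
New unemployment rate = 10.34 / 146.38 = 7.06%.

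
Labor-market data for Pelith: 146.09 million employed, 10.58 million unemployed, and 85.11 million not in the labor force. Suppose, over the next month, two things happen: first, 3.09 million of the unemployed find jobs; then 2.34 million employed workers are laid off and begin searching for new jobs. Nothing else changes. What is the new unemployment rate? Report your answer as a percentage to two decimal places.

Initially, labor force = 146.09 + 10.58 = 156.67 million, so u = 10.58/156.67 = 6.75%.
After the first change, unemployed falls and employed rises by 3.09; labor force unchanged → E = 149.18, U = 7.49, labor force = 156.67 million.
After the second change, employed falls and unemployed rises by 2.34; labor force unchanged → E = 146.84, U = 9.83, labor force = 156.67 million.
New unemployment rate = 9.83 / 156.67 = 6.27%.

New unemployment rate ≈ 6.27%.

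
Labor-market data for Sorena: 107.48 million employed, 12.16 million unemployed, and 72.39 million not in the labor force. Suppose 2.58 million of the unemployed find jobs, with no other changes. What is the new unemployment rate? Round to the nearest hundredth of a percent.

New unemployment rate ≈ 8.01%.

Initially, labor force = 107.48 + 12.16 = 119.64 million, so u = 12.16/119.64 = 10.16%.
After the change, unemployed falls and employed rises by 2.58; labor force unchanged → E = 110.06, U = 9.58, labor force = 119.64 million.
New unemployment rate = 9.58 / 119.64 = 8.01%.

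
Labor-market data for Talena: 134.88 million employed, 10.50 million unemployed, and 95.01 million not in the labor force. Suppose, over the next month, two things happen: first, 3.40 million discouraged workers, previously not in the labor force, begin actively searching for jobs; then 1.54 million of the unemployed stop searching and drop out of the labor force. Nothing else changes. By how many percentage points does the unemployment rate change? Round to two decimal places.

Initially, labor force = 134.88 + 10.50 = 145.38 million, so u = 10.50/145.38 = 7.22%.
After the first change, unemployed and labor force both rise by 3.40 → E = 134.88, U = 13.90, labor force = 148.78 million.
After the second change, unemployed and labor force both fall by 1.54 → E = 134.88, U = 12.36, labor force = 147.24 million.
New unemployment rate = 12.36 / 147.24 = 8.39%.
Change = 8.39% − 7.22% = +1.17 percentage points.

The unemployment rate changes by +1.17 percentage points.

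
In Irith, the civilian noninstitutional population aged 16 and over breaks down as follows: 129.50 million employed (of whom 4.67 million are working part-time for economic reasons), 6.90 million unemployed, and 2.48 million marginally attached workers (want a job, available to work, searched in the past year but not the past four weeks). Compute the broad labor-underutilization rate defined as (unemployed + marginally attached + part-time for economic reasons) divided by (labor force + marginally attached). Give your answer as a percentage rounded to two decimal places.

Broad underutilization rate ≈ 10.12%.

Labor force = 129.50 + 6.90 = 136.40 million.
Numerator = 6.90 + 2.48 + 4.67 = 14.05 million.
Denominator = 136.40 + 2.48 = 138.88 million.
Broad rate = 14.05 / 138.88 = 10.12%.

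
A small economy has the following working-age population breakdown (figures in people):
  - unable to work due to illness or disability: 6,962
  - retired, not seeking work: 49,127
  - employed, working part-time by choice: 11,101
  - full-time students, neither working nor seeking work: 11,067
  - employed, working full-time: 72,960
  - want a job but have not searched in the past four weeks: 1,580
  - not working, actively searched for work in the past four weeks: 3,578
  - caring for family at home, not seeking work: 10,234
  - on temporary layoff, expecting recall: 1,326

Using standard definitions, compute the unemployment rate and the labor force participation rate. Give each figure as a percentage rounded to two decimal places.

Unemployment rate ≈ 5.51%; labor force participation rate ≈ 52.98%.

Employed = 11,101 + 72,960 = 84,061.
Unemployed = 3,578 + 1,326 = 4,904 (jobless and actively searching, or on temporary layoff).
Labor force = 84,061 + 4,904 = 88,965.
Not in labor force = 6,962 + 49,127 + 11,067 + 1,580 + 10,234 = 78,970 (those not working and not actively searching are outside the labor force — including those who want a job but have given up searching).
Civilian working-age population = 88,965 + 78,970 = 167,935.
Unemployment rate = 4,904 / 88,965 = 5.51%.
Labor force participation rate = 88,965 / 167,935 = 52.98%.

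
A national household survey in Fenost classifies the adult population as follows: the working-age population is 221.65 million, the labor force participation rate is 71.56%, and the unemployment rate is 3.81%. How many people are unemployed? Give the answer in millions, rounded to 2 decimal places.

Labor force = 0.7156 × 221.65 = 158.61 million.
Unemployed = 0.0381 × 158.61 ≈ 6.04 million.

About 6.04 million are unemployed.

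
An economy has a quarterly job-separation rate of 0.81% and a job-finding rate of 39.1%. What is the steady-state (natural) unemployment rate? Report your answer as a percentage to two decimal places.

Steady-state unemployment rate ≈ 2.03%.

At steady state the flows balance: s·E = f·U, so U/(E+U) = s/(s+f).
u* = 0.81 / (0.81 + 39.1) = 0.81 / 39.91 = 2.03%.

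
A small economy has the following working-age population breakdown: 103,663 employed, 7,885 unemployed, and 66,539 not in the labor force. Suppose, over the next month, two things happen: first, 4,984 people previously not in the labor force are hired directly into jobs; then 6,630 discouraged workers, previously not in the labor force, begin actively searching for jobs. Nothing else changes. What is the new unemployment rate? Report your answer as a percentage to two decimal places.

Initially, labor force = 103,663 + 7,885 = 111,548, so u = 7,885/111,548 = 7.07%.
After the first change, employed and labor force both rise by 4,984; unemployed unchanged → E = 108,647, U = 7,885, labor force = 116,532.
After the second change, unemployed and labor force both rise by 6,630 → E = 108,647, U = 14,515, labor force = 123,162.
New unemployment rate = 14,515 / 123,162 = 11.79%.

New unemployment rate ≈ 11.79%.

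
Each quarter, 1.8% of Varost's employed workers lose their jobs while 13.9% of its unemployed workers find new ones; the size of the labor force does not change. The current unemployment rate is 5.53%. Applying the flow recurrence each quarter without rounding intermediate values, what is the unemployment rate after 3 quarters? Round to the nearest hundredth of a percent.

Unemployment rate after three quarters ≈ 7.91%.

With a fixed labor force, u_{t+1} = u_t + s·(1−u_t) − f·u_t = u_t·(1−s−f) + s.
Here 1−s−f = 0.843 and s = 0.018.
u_1 = 0.055300 × 0.843 + 0.018 = 0.064618.
u_2 = 0.064618 × 0.843 + 0.018 = 0.072473.
u_3 = 0.072473 × 0.843 + 0.018 = 0.079095.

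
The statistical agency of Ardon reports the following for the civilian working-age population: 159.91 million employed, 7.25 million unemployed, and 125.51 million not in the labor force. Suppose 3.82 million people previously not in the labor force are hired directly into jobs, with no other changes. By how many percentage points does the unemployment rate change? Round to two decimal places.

Initially, labor force = 159.91 + 7.25 = 167.16 million, so u = 7.25/167.16 = 4.34%.
After the change, employed and labor force both rise by 3.82; unemployed unchanged → E = 163.73, U = 7.25, labor force = 170.98 million.
New unemployment rate = 7.25 / 170.98 = 4.24%.
Change = 4.24% − 4.34% = −0.10 percentage points.

The unemployment rate changes by −0.10 percentage points.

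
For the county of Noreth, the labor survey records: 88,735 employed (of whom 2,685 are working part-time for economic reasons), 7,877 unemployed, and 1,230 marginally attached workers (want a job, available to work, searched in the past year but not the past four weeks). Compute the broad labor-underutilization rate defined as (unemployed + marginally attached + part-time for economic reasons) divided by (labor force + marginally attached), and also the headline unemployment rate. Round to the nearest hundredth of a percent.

Labor force = 88,735 + 7,877 = 96,612.
Numerator = 7,877 + 1,230 + 2,685 = 11,792.
Denominator = 96,612 + 1,230 = 97,842.
Broad rate = 11,792 / 97,842 = 12.05%.
Headline unemployment rate = 7,877 / 96,612 = 8.15%.

Broad underutilization rate ≈ 12.05%; headline unemployment rate ≈ 8.15%.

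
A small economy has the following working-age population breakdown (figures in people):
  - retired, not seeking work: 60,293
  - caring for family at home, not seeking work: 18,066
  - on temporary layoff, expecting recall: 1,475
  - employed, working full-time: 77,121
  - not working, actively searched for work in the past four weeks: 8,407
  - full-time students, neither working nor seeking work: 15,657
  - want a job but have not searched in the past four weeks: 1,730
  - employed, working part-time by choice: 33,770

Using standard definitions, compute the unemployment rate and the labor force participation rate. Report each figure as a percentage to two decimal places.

Unemployment rate ≈ 8.18%; labor force participation rate ≈ 55.78%.

Employed = 77,121 + 33,770 = 110,891.
Unemployed = 1,475 + 8,407 = 9,882 (jobless and actively searching, or on temporary layoff).
Labor force = 110,891 + 9,882 = 120,773.
Not in labor force = 60,293 + 18,066 + 15,657 + 1,730 = 95,746 (those not working and not actively searching are outside the labor force — including those who want a job but have given up searching).
Civilian working-age population = 120,773 + 95,746 = 216,519.
Unemployment rate = 9,882 / 120,773 = 8.18%.
Labor force participation rate = 120,773 / 216,519 = 55.78%.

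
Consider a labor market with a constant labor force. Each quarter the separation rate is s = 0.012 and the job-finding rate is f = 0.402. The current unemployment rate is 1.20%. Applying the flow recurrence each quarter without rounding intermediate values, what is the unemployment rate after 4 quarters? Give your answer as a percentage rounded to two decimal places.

With a fixed labor force, u_{t+1} = u_t + s·(1−u_t) − f·u_t = u_t·(1−s−f) + s.
Here 1−s−f = 0.586 and s = 0.012.
u_1 = 0.012000 × 0.586 + 0.012 = 0.019032.
u_2 = 0.019032 × 0.586 + 0.012 = 0.023153.
u_3 = 0.023153 × 0.586 + 0.012 = 0.025568.
u_4 = 0.025568 × 0.586 + 0.012 = 0.026983.

Unemployment rate after four quarters ≈ 2.70%.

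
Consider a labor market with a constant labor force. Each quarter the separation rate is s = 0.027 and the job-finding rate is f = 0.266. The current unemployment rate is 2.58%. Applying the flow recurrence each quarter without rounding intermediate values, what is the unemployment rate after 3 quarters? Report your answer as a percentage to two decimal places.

Unemployment rate after three quarters ≈ 6.87%.

With a fixed labor force, u_{t+1} = u_t + s·(1−u_t) − f·u_t = u_t·(1−s−f) + s.
Here 1−s−f = 0.707 and s = 0.027.
u_1 = 0.025800 × 0.707 + 0.027 = 0.045241.
u_2 = 0.045241 × 0.707 + 0.027 = 0.058985.
u_3 = 0.058985 × 0.707 + 0.027 = 0.068702.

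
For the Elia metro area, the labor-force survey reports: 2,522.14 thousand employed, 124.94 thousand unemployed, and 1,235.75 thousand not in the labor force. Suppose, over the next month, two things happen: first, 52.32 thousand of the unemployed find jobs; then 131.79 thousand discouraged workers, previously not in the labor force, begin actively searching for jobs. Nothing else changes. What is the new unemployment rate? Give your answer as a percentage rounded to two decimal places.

New unemployment rate ≈ 7.36%.

Initially, labor force = 2,522.14 + 124.94 = 2,647.08 thousand, so u = 124.94/2,647.08 = 4.72%.
After the first change, unemployed falls and employed rises by 52.32; labor force unchanged → E = 2,574.46, U = 72.62, labor force = 2,647.08 thousand.
After the second change, unemployed and labor force both rise by 131.79 → E = 2,574.46, U = 204.41, labor force = 2,778.87 thousand.
New unemployment rate = 204.41 / 2,778.87 = 7.36%.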